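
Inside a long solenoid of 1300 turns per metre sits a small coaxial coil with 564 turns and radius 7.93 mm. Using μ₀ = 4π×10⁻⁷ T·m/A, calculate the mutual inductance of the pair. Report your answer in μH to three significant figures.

The outer solenoid produces a uniform field B₁ = μ₀n₁I₁ across the inner coil,
so the flux linkage is N₂Φ = N₂B₁A₂ = μ₀n₁N₂A₂·I₁, giving M = μ₀n₁N₂A₂.
A₂ = πr² = π(7.930×10^-3 m)² = 1.976×10^-4 m².
M = (4π×10⁻⁷)(1300)(564)(1.976×10^-4) = 1.820×10^-4 H.

M ≈ 182 μH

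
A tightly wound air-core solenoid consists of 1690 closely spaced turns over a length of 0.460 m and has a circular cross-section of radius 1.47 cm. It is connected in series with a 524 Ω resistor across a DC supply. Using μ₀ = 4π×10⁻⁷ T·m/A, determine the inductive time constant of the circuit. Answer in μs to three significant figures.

τ ≈ 10.1 μs

A = πr² = π(1.470×10^-2 m)² = 6.789×10^-4 m².
L = μ₀N²A/ℓ = (4π×10⁻⁷)(1690)²(6.789×10^-4)/(0.46) = 5.297×10^-3 H.
τ = L/R = (5.297×10^-3)/(524) = 1.011×10^-5 s.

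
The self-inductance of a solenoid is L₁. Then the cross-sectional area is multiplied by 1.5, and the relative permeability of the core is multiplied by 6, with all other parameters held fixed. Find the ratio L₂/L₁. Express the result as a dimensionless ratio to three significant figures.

L₂/L₁ = 9.00

For a solenoid, L ∝ μᵣN²A/ℓ.
L₂/L₁ = (1.5) × (6) = 9.00.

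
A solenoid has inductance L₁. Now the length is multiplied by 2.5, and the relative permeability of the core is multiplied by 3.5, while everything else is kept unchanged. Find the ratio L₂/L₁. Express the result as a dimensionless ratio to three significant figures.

For a solenoid, L ∝ μᵣN²A/ℓ.
L₂/L₁ = (2.5)^-1 × (3.5) = 1.40.

L₂/L₁ = 1.40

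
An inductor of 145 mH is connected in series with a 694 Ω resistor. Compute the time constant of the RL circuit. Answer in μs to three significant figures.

τ = L/R = (0.145 H)/(694 Ω) = 2.089×10^-4 s.

τ ≈ 209 μs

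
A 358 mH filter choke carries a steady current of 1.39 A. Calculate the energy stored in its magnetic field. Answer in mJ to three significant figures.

Stored magnetic energy: U = ½LI².
U = ½(0.358 H)(1.39 A)² = 0.3458 J.

U ≈ 346 mJ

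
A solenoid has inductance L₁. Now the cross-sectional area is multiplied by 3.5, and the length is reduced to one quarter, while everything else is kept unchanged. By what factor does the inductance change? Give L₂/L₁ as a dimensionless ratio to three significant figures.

For a solenoid, L ∝ μᵣN²A/ℓ.
L₂/L₁ = (3.5) × (0.25)^-1 = 14.0.

L₂/L₁ = 14.0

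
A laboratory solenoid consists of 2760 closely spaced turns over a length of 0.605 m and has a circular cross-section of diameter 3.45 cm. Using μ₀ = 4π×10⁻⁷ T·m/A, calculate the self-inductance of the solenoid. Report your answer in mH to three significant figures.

A = π(d/2)² = π(1.725×10^-2 m)² = 9.348×10^-4 m².
For a long solenoid, L = μ₀N²A/ℓ.
L = (4π×10⁻⁷)(2760)²(9.348×10^-4)/(0.605 m) = 1.479×10^-2 H.

L ≈ 14.8 mH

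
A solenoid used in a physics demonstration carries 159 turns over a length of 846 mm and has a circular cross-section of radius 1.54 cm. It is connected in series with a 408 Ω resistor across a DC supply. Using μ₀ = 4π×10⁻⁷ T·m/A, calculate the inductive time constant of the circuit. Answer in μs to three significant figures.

τ ≈ 0.0686 μs

A = πr² = π(1.540×10^-2 m)² = 7.451×10^-4 m².
L = μ₀N²A/ℓ = (4π×10⁻⁷)(159)²(7.451×10^-4)/(0.846) = 2.798×10^-5 H.
τ = L/R = (2.798×10^-5)/(408) = 6.857×10^-8 s.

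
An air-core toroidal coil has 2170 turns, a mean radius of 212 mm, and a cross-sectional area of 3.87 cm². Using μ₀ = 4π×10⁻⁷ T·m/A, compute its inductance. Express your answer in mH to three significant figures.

L ≈ 1.72 mH

For a thin toroid, L = μ₀N²A/(2πR).
L = (4π×10⁻⁷)(2170)²(3.870×10^-4) / (2π×0.212 m) = 1.719×10^-3 H.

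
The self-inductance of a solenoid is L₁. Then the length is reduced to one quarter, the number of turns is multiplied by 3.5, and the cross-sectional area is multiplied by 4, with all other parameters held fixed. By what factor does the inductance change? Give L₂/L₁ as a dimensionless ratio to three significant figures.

For a solenoid, L ∝ μᵣN²A/ℓ.
L₂/L₁ = (0.25)^-1 × (3.5)^2 × (4) = 196.

L₂/L₁ = 196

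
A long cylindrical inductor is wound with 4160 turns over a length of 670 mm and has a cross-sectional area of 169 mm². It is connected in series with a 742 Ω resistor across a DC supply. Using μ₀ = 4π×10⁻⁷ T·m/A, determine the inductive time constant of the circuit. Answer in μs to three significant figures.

τ ≈ 7.39 μs

A = 169 mm² = 1.690×10^-4 m².
L = μ₀N²A/ℓ = (4π×10⁻⁷)(4160)²(1.690×10^-4)/(0.67) = 5.485×10^-3 H.
τ = L/R = (5.485×10^-3)/(742) = 7.393×10^-6 s.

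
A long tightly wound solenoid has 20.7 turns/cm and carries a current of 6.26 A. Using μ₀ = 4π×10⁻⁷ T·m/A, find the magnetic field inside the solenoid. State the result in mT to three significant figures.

Inside a long solenoid, B = μ₀nI.
B = (4π×10⁻⁷)(2.070×10^3 m⁻¹)(6.26 A) = 1.628×10^-2 T.

B ≈ 16.3 mT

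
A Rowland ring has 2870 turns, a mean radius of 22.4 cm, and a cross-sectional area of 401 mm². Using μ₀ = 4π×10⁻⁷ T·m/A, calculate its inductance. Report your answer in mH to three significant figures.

For a thin toroid, L = μ₀N²A/(2πR).
L = (4π×10⁻⁷)(2870)²(4.010×10^-4) / (2π×0.224 m) = 2.949×10^-3 H.

L ≈ 2.95 mH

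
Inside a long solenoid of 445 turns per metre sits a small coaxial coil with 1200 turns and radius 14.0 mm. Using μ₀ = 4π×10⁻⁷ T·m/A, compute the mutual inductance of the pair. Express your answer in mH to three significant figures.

The outer solenoid produces a uniform field B₁ = μ₀n₁I₁ across the inner coil,
so the flux linkage is N₂Φ = N₂B₁A₂ = μ₀n₁N₂A₂·I₁, giving M = μ₀n₁N₂A₂.
A₂ = πr² = π(1.400×10^-2 m)² = 6.158×10^-4 m².
M = (4π×10⁻⁷)(445)(1200)(6.158×10^-4) = 4.132×10^-4 H.

M ≈ 0.413 mH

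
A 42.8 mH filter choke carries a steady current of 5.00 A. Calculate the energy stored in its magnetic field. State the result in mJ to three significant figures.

U ≈ 535 mJ

Stored magnetic energy: U = ½LI².
U = ½(4.280×10^-2 H)(5.00 A)² = 0.535 J.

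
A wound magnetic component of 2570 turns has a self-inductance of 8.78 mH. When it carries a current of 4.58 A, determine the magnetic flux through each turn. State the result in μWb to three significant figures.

Φ_B ≈ 15.6 μWb

From L = NΦ_B/I, the flux per turn is Φ_B = LI/N.
Φ_B = (8.780×10^-3 H)(4.58 A)/2570 = 1.5647×10^-5 Wb.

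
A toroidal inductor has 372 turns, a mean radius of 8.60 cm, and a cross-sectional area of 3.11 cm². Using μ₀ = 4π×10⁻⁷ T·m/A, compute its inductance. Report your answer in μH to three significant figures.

For a thin toroid, L = μ₀N²A/(2πR).
L = (4π×10⁻⁷)(372)²(3.110×10^-4) / (2π×8.600×10^-2 m) = 1.001×10^-4 H.

L ≈ 100 μH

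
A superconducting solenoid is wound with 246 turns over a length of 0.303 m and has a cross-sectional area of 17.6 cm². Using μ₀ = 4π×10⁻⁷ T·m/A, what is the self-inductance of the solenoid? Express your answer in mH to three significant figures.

A = 17.6 cm² = 1.760×10^-3 m².
For a long solenoid, L = μ₀N²A/ℓ.
L = (4π×10⁻⁷)(246)²(1.760×10^-3)/(0.303 m) = 4.417×10^-4 H.

L ≈ 0.442 mH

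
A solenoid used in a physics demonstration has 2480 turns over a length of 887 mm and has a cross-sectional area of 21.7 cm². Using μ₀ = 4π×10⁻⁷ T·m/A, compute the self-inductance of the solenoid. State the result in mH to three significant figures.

L ≈ 18.9 mH

A = 21.7 cm² = 2.170×10^-3 m².
For a long solenoid, L = μ₀N²A/ℓ.
L = (4π×10⁻⁷)(2480)²(2.170×10^-3)/(0.887 m) = 1.891×10^-2 H.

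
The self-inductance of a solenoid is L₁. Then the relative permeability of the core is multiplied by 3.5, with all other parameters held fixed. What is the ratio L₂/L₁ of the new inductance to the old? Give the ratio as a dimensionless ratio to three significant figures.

For a solenoid, L ∝ μᵣN²A/ℓ.
L₂/L₁ = (3.5) = 3.50.

L₂/L₁ = 3.50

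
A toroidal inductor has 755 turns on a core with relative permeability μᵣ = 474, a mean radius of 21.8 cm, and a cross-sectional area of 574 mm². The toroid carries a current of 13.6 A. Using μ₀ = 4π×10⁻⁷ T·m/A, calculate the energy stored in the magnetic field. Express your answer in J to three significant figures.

L = μ₀μᵣN²A/(2πR) = (4π×10⁻⁷)(474)(755)²(5.740×10^-4)/(2π×0.218) = 0.1423 H.
U = ½LI² = ½(0.1423)(13.6)² = 13.16 J.

U ≈ 13.2 J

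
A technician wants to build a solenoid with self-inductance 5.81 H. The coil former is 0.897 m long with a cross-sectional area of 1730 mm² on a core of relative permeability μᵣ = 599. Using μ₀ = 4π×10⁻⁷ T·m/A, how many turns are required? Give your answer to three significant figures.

N ≈ 2000 turns

A = 1730 mm² = 1.730×10^-3 m².
From L = μ₀μᵣN²A/ℓ, N = √(Lℓ / (μ₀μᵣA)).
N = √[(5.81)(0.897) / ((4π×10⁻⁷)(599)×1.730×10^-3)] = √(4.002×10^6) ≈ 2000.5.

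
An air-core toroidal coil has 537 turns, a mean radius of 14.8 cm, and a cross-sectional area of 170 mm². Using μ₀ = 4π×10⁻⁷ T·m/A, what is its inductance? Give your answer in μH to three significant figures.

For a thin toroid, L = μ₀N²A/(2πR).
L = (4π×10⁻⁷)(537)²(1.700×10^-4) / (2π×0.148 m) = 6.6247×10^-5 H.

L ≈ 66.2 μH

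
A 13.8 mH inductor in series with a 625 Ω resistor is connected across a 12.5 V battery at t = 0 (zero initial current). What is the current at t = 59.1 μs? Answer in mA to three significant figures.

I ≈ 18.6 mA

τ = L/R = 1.380×10^-2/625 = 2.208×10^-5 s; final current I_∞ = ε/R = 12.5/625 = 2.000×10^-2 A.
I(t) = I_∞(1 − e^(−t/τ)) with t/τ = 2.677.
I = (2.000×10^-2)(1 − e^(−2.677)) = 1.862×10^-2 A.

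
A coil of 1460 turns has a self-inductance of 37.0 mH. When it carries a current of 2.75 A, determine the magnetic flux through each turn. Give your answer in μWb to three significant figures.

Φ_B ≈ 69.7 μWb

From L = NΦ_B/I, the flux per turn is Φ_B = LI/N.
Φ_B = (3.700×10^-2 H)(2.75 A)/1460 = 6.969×10^-5 Wb.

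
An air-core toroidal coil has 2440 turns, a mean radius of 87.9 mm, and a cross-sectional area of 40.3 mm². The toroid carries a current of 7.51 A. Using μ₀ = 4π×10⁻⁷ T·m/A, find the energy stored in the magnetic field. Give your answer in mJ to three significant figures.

L = μ₀N²A/(2πR) = (4π×10⁻⁷)(2440)²(4.030×10^-5)/(2π×8.790×10^-2) = 5.459×10^-4 H.
U = ½LI² = ½(5.459×10^-4)(7.51)² = 1.539×10^-2 J.

U ≈ 15.4 mJ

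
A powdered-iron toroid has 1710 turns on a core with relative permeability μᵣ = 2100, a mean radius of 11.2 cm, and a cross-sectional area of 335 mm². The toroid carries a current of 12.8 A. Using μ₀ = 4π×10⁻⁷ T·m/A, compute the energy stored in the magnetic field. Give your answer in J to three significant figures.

U ≈ 301 J

L = μ₀μᵣN²A/(2πR) = (4π×10⁻⁷)(2100)(1710)²(3.350×10^-4)/(2π×0.112) = 3.673 H.
U = ½LI² = ½(3.673)(12.8)² = 300.9 J.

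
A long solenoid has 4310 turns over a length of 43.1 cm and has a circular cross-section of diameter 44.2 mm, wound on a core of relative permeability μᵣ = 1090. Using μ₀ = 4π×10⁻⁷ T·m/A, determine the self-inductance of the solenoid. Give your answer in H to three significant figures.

A = π(d/2)² = π(2.210×10^-2 m)² = 1.534×10^-3 m².
For a long solenoid, L = μ₀μᵣN²A/ℓ.
L = (4π×10⁻⁷)(1090)(4310)²(1.534×10^-3)/(0.431 m) = 90.58 H.

L ≈ 90.6 H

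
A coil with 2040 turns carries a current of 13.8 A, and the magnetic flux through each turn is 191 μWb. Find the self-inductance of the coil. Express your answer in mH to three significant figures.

L ≈ 28.2 mH

Self-inductance is defined by L = NΦ_B/I (flux linkage over current).
L = (2040)(1.910×10^-4 Wb)/(13.8 A) = 2.823×10^-2 H.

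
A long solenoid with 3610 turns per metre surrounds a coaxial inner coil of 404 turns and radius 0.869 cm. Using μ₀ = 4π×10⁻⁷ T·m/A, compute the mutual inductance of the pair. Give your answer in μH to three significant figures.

The outer solenoid produces a uniform field B₁ = μ₀n₁I₁ across the inner coil,
so the flux linkage is N₂Φ = N₂B₁A₂ = μ₀n₁N₂A₂·I₁, giving M = μ₀n₁N₂A₂.
A₂ = πr² = π(8.690×10^-3 m)² = 2.372×10^-4 m².
M = (4π×10⁻⁷)(3610)(404)(2.372×10^-4) = 4.348×10^-4 H.

M ≈ 435 μH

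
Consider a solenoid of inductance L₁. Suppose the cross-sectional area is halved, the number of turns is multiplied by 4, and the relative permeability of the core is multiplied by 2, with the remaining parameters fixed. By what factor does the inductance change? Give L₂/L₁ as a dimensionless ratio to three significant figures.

L₂/L₁ = 16.0

For a solenoid, L ∝ μᵣN²A/ℓ.
L₂/L₁ = (0.5) × (4)^2 × (2) = 16.0.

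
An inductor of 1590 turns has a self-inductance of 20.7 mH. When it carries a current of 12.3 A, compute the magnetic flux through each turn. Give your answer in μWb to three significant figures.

From L = NΦ_B/I, the flux per turn is Φ_B = LI/N.
Φ_B = (2.070×10^-2 H)(12.3 A)/1590 = 1.601×10^-4 Wb.

Φ_B ≈ 160 μWb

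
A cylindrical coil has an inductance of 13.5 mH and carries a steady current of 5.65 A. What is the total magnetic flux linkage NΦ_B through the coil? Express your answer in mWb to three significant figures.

NΦ_B ≈ 76.3 mWb

From L = NΦ_B/I, the flux linkage is NΦ_B = LI.
NΦ_B = (1.350×10^-2 H)(5.65 A) = 7.628×10^-2 Wb.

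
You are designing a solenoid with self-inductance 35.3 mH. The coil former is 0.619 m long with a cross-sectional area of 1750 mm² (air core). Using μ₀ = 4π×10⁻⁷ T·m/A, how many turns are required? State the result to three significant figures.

A = 1750 mm² = 1.750×10^-3 m².
From L = μ₀N²A/ℓ, N = √(Lℓ / (μ₀A)).
N = √[(3.530×10^-2)(0.619) / ((4π×10⁻⁷)×1.750×10^-3)] = √(9.936×10^6) ≈ 3152.2.

N ≈ 3150 turns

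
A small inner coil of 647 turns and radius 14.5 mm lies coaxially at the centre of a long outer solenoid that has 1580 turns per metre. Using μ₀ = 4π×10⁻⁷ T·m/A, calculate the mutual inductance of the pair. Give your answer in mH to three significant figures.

M ≈ 0.849 mH

The outer solenoid produces a uniform field B₁ = μ₀n₁I₁ across the inner coil,
so the flux linkage is N₂Φ = N₂B₁A₂ = μ₀n₁N₂A₂·I₁, giving M = μ₀n₁N₂A₂.
A₂ = πr² = π(1.450×10^-2 m)² = 6.605×10^-4 m².
M = (4π×10⁻⁷)(1580)(647)(6.605×10^-4) = 8.485×10^-4 H.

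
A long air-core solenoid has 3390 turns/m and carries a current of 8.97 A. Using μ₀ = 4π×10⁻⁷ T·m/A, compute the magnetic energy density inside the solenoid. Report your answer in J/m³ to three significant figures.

B = μ₀nI = (4π×10⁻⁷)(3.390×10^3)(8.97) = 3.821×10^-2 T.
u = B²/(2μ₀) = (3.821×10^-2)²/(2×4π×10⁻⁷) = 581 J/m³.

u ≈ 581 J/m³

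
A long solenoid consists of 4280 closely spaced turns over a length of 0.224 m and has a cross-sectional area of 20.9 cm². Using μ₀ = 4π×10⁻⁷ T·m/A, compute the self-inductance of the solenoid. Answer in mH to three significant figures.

L ≈ 215 mH

A = 20.9 cm² = 2.090×10^-3 m².
For a long solenoid, L = μ₀N²A/ℓ.
L = (4π×10⁻⁷)(4280)²(2.090×10^-3)/(0.224 m) = 0.2148 H.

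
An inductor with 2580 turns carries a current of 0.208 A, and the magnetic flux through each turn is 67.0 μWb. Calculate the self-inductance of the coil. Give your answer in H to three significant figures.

Self-inductance is defined by L = NΦ_B/I (flux linkage over current).
L = (2580)(6.700×10^-5 Wb)/(0.208 A) = 0.8311 H.

L ≈ 0.831 H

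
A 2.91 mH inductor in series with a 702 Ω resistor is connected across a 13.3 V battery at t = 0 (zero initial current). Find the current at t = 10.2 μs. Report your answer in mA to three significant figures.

I ≈ 17.3 mA

τ = L/R = 2.910×10^-3/702 = 4.145×10^-6 s; final current I_∞ = ε/R = 13.3/702 = 1.8946×10^-2 A.
I(t) = I_∞(1 − e^(−t/τ)) with t/τ = 2.461.
I = (1.8946×10^-2)(1 − e^(−2.461)) = 1.733×10^-2 A.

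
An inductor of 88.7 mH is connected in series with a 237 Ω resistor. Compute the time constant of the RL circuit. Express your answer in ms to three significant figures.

τ ≈ 0.374 ms

τ = L/R = (8.870×10^-2 H)/(237 Ω) = 3.743×10^-4 s.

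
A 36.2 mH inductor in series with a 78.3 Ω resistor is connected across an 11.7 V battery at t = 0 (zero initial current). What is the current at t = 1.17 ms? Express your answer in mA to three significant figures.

I ≈ 138 mA

τ = L/R = 3.620×10^-2/78.3 = 4.623×10^-4 s; final current I_∞ = ε/R = 11.7/78.3 = 0.1494 A.
I(t) = I_∞(1 − e^(−t/τ)) with t/τ = 2.531.
I = (0.1494)(1 − e^(−2.531)) = 0.1375 A.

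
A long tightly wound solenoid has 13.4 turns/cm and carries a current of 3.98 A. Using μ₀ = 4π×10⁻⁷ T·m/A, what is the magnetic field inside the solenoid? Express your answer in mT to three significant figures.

Inside a long solenoid, B = μ₀nI.
B = (4π×10⁻⁷)(1.340×10^3 m⁻¹)(3.98 A) = 6.702×10^-3 T.

B ≈ 6.70 mT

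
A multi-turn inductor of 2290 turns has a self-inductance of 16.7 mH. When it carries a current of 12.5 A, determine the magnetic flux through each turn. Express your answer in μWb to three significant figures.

Φ_B ≈ 91.2 μWb

From L = NΦ_B/I, the flux per turn is Φ_B = LI/N.
Φ_B = (1.670×10^-2 H)(12.5 A)/2290 = 9.116×10^-5 Wb.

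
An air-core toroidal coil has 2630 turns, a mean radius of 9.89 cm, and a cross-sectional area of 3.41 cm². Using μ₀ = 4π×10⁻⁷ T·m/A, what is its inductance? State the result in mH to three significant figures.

L ≈ 4.77 mH

For a thin toroid, L = μ₀N²A/(2πR).
L = (4π×10⁻⁷)(2630)²(3.410×10^-4) / (2π×9.890×10^-2 m) = 4.770×10^-3 H.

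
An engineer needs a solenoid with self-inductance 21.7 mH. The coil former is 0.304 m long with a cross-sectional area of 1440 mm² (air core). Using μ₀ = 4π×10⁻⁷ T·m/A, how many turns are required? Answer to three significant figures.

A = 1440 mm² = 1.440×10^-3 m².
From L = μ₀N²A/ℓ, N = √(Lℓ / (μ₀A)).
N = √[(2.170×10^-2)(0.304) / ((4π×10⁻⁷)×1.440×10^-3)] = √(3.646×10^6) ≈ 1909.3.

N ≈ 1910 turns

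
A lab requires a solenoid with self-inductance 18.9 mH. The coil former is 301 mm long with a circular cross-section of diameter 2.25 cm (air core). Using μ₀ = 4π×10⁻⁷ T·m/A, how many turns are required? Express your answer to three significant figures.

N ≈ 3370 turns

A = π(d/2)² = π(1.125×10^-2 m)² = 3.976×10^-4 m².
From L = μ₀N²A/ℓ, N = √(Lℓ / (μ₀A)).
N = √[(1.890×10^-2)(0.301) / ((4π×10⁻⁷)×3.976×10^-4)] = √(1.139×10^7) ≈ 3374.3.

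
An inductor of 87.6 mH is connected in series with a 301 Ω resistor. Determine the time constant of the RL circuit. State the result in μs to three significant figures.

τ ≈ 291 μs

τ = L/R = (8.760×10^-2 H)/(301 Ω) = 2.910×10^-4 s.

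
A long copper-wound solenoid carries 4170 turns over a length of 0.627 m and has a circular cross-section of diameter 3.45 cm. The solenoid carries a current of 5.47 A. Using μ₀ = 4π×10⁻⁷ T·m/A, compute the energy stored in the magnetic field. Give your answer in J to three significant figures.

U ≈ 0.487 J

A = π(d/2)² = π(1.725×10^-2 m)² = 9.348×10^-4 m².
L = μ₀N²A/ℓ = (4π×10⁻⁷)(4170)²(9.348×10^-4)/(0.627) = 3.258×10^-2 H.
U = ½LI² = ½(3.258×10^-2)(5.47)² = 0.4874 J.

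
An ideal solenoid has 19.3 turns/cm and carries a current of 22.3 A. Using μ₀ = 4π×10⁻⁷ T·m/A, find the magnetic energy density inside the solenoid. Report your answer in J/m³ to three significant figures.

u ≈ 1160 J/m³

B = μ₀nI = (4π×10⁻⁷)(1.930×10^3)(22.3) = 5.408×10^-2 T.
u = B²/(2μ₀) = (5.408×10^-2)²/(2×4π×10⁻⁷) = 1.164×10^3 J/m³.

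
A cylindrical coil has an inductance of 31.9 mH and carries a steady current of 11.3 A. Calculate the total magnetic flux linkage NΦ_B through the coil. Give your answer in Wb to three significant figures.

From L = NΦ_B/I, the flux linkage is NΦ_B = LI.
NΦ_B = (3.190×10^-2 H)(11.3 A) = 0.36047 Wb.

NΦ_B ≈ 0.360 Wb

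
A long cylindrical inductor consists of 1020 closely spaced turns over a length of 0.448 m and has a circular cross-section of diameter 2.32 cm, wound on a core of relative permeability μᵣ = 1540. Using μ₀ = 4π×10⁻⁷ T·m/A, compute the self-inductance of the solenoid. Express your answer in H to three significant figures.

L ≈ 1.90 H

A = π(d/2)² = π(1.160×10^-2 m)² = 4.227×10^-4 m².
For a long solenoid, L = μ₀μᵣN²A/ℓ.
L = (4π×10⁻⁷)(1540)(1020)²(4.227×10^-4)/(0.448 m) = 1.9 H.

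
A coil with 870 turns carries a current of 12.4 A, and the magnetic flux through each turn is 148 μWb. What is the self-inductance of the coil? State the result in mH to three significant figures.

L ≈ 10.4 mH

Self-inductance is defined by L = NΦ_B/I (flux linkage over current).
L = (870)(1.480×10^-4 Wb)/(12.4 A) = 1.038×10^-2 H.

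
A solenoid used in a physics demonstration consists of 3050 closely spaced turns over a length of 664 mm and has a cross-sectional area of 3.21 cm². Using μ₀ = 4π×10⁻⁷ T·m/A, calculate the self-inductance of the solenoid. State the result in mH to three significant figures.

L ≈ 5.65 mH

A = 3.21 cm² = 3.210×10^-4 m².
For a long solenoid, L = μ₀N²A/ℓ.
L = (4π×10⁻⁷)(3050)²(3.210×10^-4)/(0.664 m) = 5.651×10^-3 H.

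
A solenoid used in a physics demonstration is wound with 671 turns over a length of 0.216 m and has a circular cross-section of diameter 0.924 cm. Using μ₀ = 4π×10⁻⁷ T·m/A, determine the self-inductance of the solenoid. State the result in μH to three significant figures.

A = π(d/2)² = π(4.620×10^-3 m)² = 6.706×10^-5 m².
For a long solenoid, L = μ₀N²A/ℓ.
L = (4π×10⁻⁷)(671)²(6.706×10^-5)/(0.216 m) = 1.756×10^-4 H.

L ≈ 176 μH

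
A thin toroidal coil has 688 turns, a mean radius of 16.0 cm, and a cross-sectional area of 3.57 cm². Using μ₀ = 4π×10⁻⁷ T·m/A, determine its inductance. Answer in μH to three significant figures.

L ≈ 211 μH

For a thin toroid, L = μ₀N²A/(2πR).
L = (4π×10⁻⁷)(688)²(3.570×10^-4) / (2π×0.16 m) = 2.112×10^-4 H.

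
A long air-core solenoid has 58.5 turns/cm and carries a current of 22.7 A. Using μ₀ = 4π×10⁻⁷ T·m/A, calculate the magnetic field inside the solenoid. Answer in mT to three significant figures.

Inside a long solenoid, B = μ₀nI.
B = (4π×10⁻⁷)(5.850×10^3 m⁻¹)(22.7 A) = 0.1669 T.

B ≈ 167 mT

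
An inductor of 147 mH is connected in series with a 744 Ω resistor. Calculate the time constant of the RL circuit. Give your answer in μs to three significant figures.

τ = L/R = (0.147 H)/(744 Ω) = 1.976×10^-4 s.

τ ≈ 198 μs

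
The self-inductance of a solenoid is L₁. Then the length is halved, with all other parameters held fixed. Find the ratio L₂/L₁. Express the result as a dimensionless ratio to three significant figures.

For a solenoid, L ∝ μᵣN²A/ℓ.
L₂/L₁ = (0.5)^-1 = 2.00.

L₂/L₁ = 2.00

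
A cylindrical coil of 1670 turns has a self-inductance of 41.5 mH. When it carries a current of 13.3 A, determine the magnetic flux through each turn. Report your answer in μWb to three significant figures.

Φ_B ≈ 331 μWb

From L = NΦ_B/I, the flux per turn is Φ_B = LI/N.
Φ_B = (4.150×10^-2 H)(13.3 A)/1670 = 3.305×10^-4 Wb.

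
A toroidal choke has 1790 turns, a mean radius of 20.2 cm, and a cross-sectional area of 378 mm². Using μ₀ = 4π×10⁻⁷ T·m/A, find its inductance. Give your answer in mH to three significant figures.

L ≈ 1.20 mH

For a thin toroid, L = μ₀N²A/(2πR).
L = (4π×10⁻⁷)(1790)²(3.780×10^-4) / (2π×0.202 m) = 1.199×10^-3 H.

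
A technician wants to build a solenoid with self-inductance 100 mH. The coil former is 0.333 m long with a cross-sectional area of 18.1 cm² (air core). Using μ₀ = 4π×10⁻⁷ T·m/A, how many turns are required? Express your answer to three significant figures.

N ≈ 3830 turns

A = 18.1 cm² = 1.810×10^-3 m².
From L = μ₀N²A/ℓ, N = √(Lℓ / (μ₀A)).
N = √[(0.1)(0.333) / ((4π×10⁻⁷)×1.810×10^-3)] = √(1.464×10^7) ≈ 3826.3.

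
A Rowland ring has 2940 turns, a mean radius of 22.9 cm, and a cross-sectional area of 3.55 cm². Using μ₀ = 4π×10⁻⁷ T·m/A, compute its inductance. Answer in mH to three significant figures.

For a thin toroid, L = μ₀N²A/(2πR).
L = (4π×10⁻⁷)(2940)²(3.550×10^-4) / (2π×0.229 m) = 2.680×10^-3 H.

L ≈ 2.68 mH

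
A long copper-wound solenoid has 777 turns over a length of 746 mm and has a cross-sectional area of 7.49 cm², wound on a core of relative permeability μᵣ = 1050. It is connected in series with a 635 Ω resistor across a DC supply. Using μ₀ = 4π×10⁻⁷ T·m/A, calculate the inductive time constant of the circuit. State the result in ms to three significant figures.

A = 7.49 cm² = 7.490×10^-4 m².
L = μ₀μᵣN²A/ℓ = (4π×10⁻⁷)(1050)(777)²(7.490×10^-4)/(0.746) = 0.7998 H.
τ = L/R = (0.7998)/(635) = 1.260×10^-3 s.

τ ≈ 1.26 ms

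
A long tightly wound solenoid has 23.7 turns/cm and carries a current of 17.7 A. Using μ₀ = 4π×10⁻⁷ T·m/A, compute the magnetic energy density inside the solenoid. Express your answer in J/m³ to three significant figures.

B = μ₀nI = (4π×10⁻⁷)(2.370×10^3)(17.7) = 5.271×10^-2 T.
u = B²/(2μ₀) = (5.271×10^-2)²/(2×4π×10⁻⁷) = 1.106×10^3 J/m³.

u ≈ 1110 J/m³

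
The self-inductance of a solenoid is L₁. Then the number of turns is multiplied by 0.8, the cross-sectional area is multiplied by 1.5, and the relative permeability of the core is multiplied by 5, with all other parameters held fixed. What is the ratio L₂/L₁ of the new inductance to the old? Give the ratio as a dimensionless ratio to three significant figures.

For a solenoid, L ∝ μᵣN²A/ℓ.
L₂/L₁ = (0.8)^2 × (1.5) × (5) = 4.80.

L₂/L₁ = 4.80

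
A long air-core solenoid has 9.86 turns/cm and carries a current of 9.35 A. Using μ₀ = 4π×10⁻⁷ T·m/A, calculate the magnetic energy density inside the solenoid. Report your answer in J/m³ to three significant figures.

B = μ₀nI = (4π×10⁻⁷)(986)(9.35) = 1.159×10^-2 T.
u = B²/(2μ₀) = (1.159×10^-2)²/(2×4π×10⁻⁷) = 53.4 J/m³.

u ≈ 53.4 J/m³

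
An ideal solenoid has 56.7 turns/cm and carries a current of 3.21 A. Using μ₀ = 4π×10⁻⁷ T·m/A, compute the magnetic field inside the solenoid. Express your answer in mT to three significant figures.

Inside a long solenoid, B = μ₀nI.
B = (4π×10⁻⁷)(5.670×10^3 m⁻¹)(3.21 A) = 2.287×10^-2 T.

B ≈ 22.9 mT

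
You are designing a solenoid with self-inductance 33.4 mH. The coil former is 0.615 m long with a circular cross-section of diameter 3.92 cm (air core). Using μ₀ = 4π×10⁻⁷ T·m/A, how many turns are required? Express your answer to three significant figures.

A = π(d/2)² = π(1.960×10^-2 m)² = 1.207×10^-3 m².
From L = μ₀N²A/ℓ, N = √(Lℓ / (μ₀A)).
N = √[(3.340×10^-2)(0.615) / ((4π×10⁻⁷)×1.207×10^-3)] = √(1.354×10^7) ≈ 3680.2.

N ≈ 3680 turns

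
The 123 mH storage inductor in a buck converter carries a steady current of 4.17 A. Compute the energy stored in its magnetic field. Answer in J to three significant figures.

U ≈ 1.07 J

Stored magnetic energy: U = ½LI².
U = ½(0.123 H)(4.17 A)² = 1.069 J.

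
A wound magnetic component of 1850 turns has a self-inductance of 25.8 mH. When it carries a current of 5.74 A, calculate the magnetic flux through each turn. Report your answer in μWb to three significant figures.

Φ_B ≈ 80.0 μWb

From L = NΦ_B/I, the flux per turn is Φ_B = LI/N.
Φ_B = (2.580×10^-2 H)(5.74 A)/1850 = 8.00497×10^-5 Wb.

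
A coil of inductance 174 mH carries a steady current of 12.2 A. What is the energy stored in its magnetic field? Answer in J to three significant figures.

Stored magnetic energy: U = ½LI².
U = ½(0.174 H)(12.2 A)² = 12.949 J.

U ≈ 12.9 J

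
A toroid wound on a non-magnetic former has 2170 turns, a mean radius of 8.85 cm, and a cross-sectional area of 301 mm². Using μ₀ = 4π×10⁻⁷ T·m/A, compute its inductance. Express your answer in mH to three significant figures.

L ≈ 3.20 mH

For a thin toroid, L = μ₀N²A/(2πR).
L = (4π×10⁻⁷)(2170)²(3.010×10^-4) / (2π×8.850×10^-2 m) = 3.203×10^-3 H.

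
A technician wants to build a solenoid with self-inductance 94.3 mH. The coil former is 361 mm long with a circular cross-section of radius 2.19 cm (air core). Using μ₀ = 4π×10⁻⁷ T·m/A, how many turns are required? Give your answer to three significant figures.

N ≈ 4240 turns

A = πr² = π(2.190×10^-2 m)² = 1.507×10^-3 m².
From L = μ₀N²A/ℓ, N = √(Lℓ / (μ₀A)).
N = √[(9.430×10^-2)(0.361) / ((4π×10⁻⁷)×1.507×10^-3)] = √(1.798×10^7) ≈ 4240.2.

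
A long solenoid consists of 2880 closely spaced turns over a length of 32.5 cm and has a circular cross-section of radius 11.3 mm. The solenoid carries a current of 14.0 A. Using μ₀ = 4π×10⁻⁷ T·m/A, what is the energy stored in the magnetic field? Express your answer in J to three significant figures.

U ≈ 1.26 J

A = πr² = π(1.130×10^-2 m)² = 4.011×10^-4 m².
L = μ₀N²A/ℓ = (4π×10⁻⁷)(2880)²(4.011×10^-4)/(0.325) = 1.287×10^-2 H.
U = ½LI² = ½(1.287×10^-2)(14.0)² = 1.261 J.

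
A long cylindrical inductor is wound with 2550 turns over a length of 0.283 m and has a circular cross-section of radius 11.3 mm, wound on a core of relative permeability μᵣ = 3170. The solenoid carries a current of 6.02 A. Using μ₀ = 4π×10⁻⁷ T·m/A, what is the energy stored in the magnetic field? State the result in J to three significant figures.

U ≈ 665 J

A = πr² = π(1.130×10^-2 m)² = 4.011×10^-4 m².
L = μ₀μᵣN²A/ℓ = (4π×10⁻⁷)(3170)(2550)²(4.011×10^-4)/(0.283) = 36.72 H.
U = ½LI² = ½(36.72)(6.02)² = 665.3 J.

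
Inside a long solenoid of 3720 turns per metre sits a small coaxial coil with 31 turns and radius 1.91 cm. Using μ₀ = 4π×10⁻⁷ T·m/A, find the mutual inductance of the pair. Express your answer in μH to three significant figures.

The outer solenoid produces a uniform field B₁ = μ₀n₁I₁ across the inner coil,
so the flux linkage is N₂Φ = N₂B₁A₂ = μ₀n₁N₂A₂·I₁, giving M = μ₀n₁N₂A₂.
A₂ = πr² = π(1.910×10^-2 m)² = 1.146×10^-3 m².
M = (4π×10⁻⁷)(3720)(31)(1.146×10^-3) = 1.661×10^-4 H.

M ≈ 166 μH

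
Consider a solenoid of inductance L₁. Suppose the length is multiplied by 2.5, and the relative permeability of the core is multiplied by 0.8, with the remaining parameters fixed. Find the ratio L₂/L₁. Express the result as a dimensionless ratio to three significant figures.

L₂/L₁ = 0.320

For a solenoid, L ∝ μᵣN²A/ℓ.
L₂/L₁ = (2.5)^-1 × (0.8) = 0.320.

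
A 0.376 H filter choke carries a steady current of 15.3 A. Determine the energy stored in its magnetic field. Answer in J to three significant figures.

Stored magnetic energy: U = ½LI².
U = ½(0.376 H)(15.3 A)² = 44.01 J.

U ≈ 44.0 J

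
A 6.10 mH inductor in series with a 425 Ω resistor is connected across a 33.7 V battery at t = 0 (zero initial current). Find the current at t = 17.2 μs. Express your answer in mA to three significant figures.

τ = L/R = 6.100×10^-3/425 = 1.435×10^-5 s; final current I_∞ = ε/R = 33.7/425 = 7.929×10^-2 A.
I(t) = I_∞(1 − e^(−t/τ)) with t/τ = 1.198.
I = (7.929×10^-2)(1 − e^(−1.198)) = 5.537×10^-2 A.

I ≈ 55.4 mA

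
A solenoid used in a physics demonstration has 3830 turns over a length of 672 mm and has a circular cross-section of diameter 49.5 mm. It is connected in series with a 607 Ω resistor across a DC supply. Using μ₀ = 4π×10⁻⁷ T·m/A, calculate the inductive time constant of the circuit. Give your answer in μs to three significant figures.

A = π(d/2)² = π(2.475×10^-2 m)² = 1.924×10^-3 m².
L = μ₀N²A/ℓ = (4π×10⁻⁷)(3830)²(1.924×10^-3)/(0.672) = 5.279×10^-2 H.
τ = L/R = (5.279×10^-2)/(607) = 8.697×10^-5 s.

τ ≈ 87.0 μs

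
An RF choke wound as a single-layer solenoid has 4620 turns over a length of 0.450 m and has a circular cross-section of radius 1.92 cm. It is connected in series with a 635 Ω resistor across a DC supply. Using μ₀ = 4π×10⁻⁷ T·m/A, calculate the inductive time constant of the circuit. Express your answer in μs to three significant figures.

A = πr² = π(1.920×10^-2 m)² = 1.158×10^-3 m².
L = μ₀N²A/ℓ = (4π×10⁻⁷)(4620)²(1.158×10^-3)/(0.45) = 6.903×10^-2 H.
τ = L/R = (6.903×10^-2)/(635) = 1.087×10^-4 s.

τ ≈ 109 μs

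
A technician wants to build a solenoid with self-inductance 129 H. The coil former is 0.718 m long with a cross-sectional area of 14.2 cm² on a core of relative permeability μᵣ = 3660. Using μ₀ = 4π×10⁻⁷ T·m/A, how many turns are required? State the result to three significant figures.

N ≈ 3770 turns

A = 14.2 cm² = 1.420×10^-3 m².
From L = μ₀μᵣN²A/ℓ, N = √(Lℓ / (μ₀μᵣA)).
N = √[(129)(0.718) / ((4π×10⁻⁷)(3660)×1.420×10^-3)] = √(1.418×10^7) ≈ 3765.9.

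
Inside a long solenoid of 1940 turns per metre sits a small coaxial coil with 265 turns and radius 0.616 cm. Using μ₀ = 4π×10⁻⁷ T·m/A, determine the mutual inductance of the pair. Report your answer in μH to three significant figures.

The outer solenoid produces a uniform field B₁ = μ₀n₁I₁ across the inner coil,
so the flux linkage is N₂Φ = N₂B₁A₂ = μ₀n₁N₂A₂·I₁, giving M = μ₀n₁N₂A₂.
A₂ = πr² = π(6.160×10^-3 m)² = 1.192×10^-4 m².
M = (4π×10⁻⁷)(1940)(265)(1.192×10^-4) = 7.701×10^-5 H.

M ≈ 77.0 μH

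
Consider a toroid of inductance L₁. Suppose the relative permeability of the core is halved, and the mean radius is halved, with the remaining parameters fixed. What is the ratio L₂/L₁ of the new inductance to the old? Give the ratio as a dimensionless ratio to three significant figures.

For a toroid, L ∝ μᵣN²A/R.
L₂/L₁ = (0.5) × (0.5)^-1 = 1.00.

L₂/L₁ = 1.00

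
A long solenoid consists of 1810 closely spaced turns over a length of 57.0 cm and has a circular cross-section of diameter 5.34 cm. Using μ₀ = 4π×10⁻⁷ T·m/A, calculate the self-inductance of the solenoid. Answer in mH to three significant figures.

L ≈ 16.2 mH

A = π(d/2)² = π(2.670×10^-2 m)² = 2.240×10^-3 m².
For a long solenoid, L = μ₀N²A/ℓ.
L = (4π×10⁻⁷)(1810)²(2.240×10^-3)/(0.57 m) = 1.618×10^-2 H.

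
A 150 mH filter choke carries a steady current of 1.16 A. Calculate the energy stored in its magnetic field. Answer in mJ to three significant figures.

Stored magnetic energy: U = ½LI².
U = ½(0.15 H)(1.16 A)² = 0.1009 J.

U ≈ 101 mJ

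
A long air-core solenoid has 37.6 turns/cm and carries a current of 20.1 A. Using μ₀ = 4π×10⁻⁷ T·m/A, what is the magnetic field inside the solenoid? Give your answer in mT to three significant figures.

B ≈ 95.0 mT

Inside a long solenoid, B = μ₀nI.
B = (4π×10⁻⁷)(3.760×10^3 m⁻¹)(20.1 A) = 9.497×10^-2 T.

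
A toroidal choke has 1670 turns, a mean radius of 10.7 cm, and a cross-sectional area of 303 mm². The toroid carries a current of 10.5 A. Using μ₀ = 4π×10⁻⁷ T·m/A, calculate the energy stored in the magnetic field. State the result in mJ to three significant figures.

L = μ₀N²A/(2πR) = (4π×10⁻⁷)(1670)²(3.030×10^-4)/(2π×0.107) = 1.580×10^-3 H.
U = ½LI² = ½(1.580×10^-3)(10.5)² = 8.707×10^-2 J.

U ≈ 87.1 mJ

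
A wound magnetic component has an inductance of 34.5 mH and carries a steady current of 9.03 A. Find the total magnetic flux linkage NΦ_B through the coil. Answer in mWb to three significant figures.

NΦ_B ≈ 312 mWb

From L = NΦ_B/I, the flux linkage is NΦ_B = LI.
NΦ_B = (3.450×10^-2 H)(9.03 A) = 0.3115 Wb.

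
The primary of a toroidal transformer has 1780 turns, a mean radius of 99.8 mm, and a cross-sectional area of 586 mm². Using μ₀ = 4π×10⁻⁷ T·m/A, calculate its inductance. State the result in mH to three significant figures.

L ≈ 3.72 mH

For a thin toroid, L = μ₀N²A/(2πR).
L = (4π×10⁻⁷)(1780)²(5.860×10^-4) / (2π×9.980×10^-2 m) = 3.721×10^-3 H.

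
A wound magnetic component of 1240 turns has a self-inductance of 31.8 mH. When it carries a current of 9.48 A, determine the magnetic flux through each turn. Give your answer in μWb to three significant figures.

Φ_B ≈ 243 μWb

From L = NΦ_B/I, the flux per turn is Φ_B = LI/N.
Φ_B = (3.180×10^-2 H)(9.48 A)/1240 = 2.431×10^-4 Wb.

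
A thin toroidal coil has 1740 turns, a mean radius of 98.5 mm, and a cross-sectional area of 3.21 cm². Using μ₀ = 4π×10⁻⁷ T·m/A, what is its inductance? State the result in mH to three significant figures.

For a thin toroid, L = μ₀N²A/(2πR).
L = (4π×10⁻⁷)(1740)²(3.210×10^-4) / (2π×9.850×10^-2 m) = 1.973×10^-3 H.

L ≈ 1.97 mH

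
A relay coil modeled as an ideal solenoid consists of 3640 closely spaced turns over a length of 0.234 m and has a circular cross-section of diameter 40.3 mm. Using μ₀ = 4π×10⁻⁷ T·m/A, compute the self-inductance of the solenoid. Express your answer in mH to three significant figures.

L ≈ 90.8 mH

A = π(d/2)² = π(2.015×10^-2 m)² = 1.276×10^-3 m².
For a long solenoid, L = μ₀N²A/ℓ.
L = (4π×10⁻⁷)(3640)²(1.276×10^-3)/(0.234 m) = 9.076×10^-2 H.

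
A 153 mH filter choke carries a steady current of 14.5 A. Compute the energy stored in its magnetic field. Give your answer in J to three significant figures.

U ≈ 16.1 J

Stored magnetic energy: U = ½LI².
U = ½(0.153 H)(14.5 A)² = 16.08 J.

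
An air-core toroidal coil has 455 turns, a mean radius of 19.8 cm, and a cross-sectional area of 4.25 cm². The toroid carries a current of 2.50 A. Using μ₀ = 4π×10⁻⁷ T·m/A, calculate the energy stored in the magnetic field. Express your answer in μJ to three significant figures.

L = μ₀N²A/(2πR) = (4π×10⁻⁷)(455)²(4.250×10^-4)/(2π×0.198) = 8.887×10^-5 H.
U = ½LI² = ½(8.887×10^-5)(2.50)² = 2.777×10^-4 J.

U ≈ 278 μJ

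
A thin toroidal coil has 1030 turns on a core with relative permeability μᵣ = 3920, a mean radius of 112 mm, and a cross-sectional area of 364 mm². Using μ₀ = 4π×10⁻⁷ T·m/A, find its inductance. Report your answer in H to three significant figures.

L ≈ 2.70 H

For a thin toroid, L = μ₀μᵣN²A/(2πR).
L = (4π×10⁻⁷)(3920)(1030)²(3.640×10^-4) / (2π×0.112 m) = 2.703 H.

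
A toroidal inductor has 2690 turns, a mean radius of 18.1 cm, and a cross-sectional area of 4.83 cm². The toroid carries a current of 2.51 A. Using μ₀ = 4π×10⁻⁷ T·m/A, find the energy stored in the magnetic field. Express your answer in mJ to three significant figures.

L = μ₀N²A/(2πR) = (4π×10⁻⁷)(2690)²(4.830×10^-4)/(2π×0.181) = 3.862×10^-3 H.
U = ½LI² = ½(3.862×10^-3)(2.51)² = 1.217×10^-2 J.

U ≈ 12.2 mJ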